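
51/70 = 51/70 = 0.73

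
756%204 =144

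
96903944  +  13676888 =110580832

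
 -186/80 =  - 93/40 = - 2.33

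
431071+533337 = 964408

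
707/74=707/74=9.55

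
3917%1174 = 395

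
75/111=25/37 = 0.68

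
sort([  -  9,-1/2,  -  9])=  [  -  9,-9, - 1/2]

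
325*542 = 176150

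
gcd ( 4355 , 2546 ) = 67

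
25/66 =25/66 = 0.38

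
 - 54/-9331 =54/9331=0.01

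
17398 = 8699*2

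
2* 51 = 102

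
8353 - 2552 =5801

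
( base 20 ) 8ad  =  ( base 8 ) 6525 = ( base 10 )3413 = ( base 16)d55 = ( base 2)110101010101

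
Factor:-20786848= - 2^5*23^1 * 61^1* 463^1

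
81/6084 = 9/676 = 0.01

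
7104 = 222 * 32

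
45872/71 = 45872/71 = 646.08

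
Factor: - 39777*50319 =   -  3^3*5591^1*13259^1  =  - 2001538863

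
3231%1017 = 180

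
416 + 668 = 1084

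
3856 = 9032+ - 5176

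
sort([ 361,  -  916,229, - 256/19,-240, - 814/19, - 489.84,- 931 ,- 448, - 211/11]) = [ - 931,- 916, -489.84, - 448, - 240 , - 814/19 ,-211/11  ,-256/19,229 , 361]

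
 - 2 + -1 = -3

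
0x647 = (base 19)48B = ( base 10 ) 1607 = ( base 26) 29l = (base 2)11001000111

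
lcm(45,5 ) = 45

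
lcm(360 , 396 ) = 3960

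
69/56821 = 69/56821 = 0.00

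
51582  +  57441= 109023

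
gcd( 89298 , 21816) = 18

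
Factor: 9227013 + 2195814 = 3^2 * 13^1*17^1*5743^1 =11422827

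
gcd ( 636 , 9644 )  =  4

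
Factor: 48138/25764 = 2^( - 1 )*19^(-1) * 71^1 =71/38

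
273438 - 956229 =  - 682791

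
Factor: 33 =3^1 * 11^1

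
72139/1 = 72139 = 72139.00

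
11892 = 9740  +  2152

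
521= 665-144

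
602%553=49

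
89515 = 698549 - 609034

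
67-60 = 7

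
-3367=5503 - 8870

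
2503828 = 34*73642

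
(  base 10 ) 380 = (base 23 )gc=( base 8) 574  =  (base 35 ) au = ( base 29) D3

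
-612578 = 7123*(  -  86 ) 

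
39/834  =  13/278 = 0.05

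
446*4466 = 1991836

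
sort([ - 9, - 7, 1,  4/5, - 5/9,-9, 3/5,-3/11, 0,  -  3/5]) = [ - 9,-9, - 7,-3/5,-5/9, - 3/11, 0, 3/5, 4/5 , 1]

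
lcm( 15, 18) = 90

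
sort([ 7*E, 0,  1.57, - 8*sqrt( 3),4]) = [-8* sqrt (3 ), 0 , 1.57,4,7 * E ] 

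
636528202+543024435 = 1179552637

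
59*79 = 4661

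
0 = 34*0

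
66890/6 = 11148  +  1/3 =11148.33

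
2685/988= 2+709/988 = 2.72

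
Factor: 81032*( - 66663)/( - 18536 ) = 3^4* 331^( - 1)*823^1 * 1447^1 = 96461361/331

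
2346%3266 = 2346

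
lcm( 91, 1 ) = 91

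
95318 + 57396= 152714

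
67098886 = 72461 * 926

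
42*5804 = 243768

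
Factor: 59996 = 2^2*53^1*283^1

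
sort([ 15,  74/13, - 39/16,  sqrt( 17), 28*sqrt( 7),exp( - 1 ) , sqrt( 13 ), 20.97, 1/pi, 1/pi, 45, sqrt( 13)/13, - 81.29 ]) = [ - 81.29, - 39/16,sqrt ( 13) /13, 1/pi,1/pi, exp( - 1),sqrt(13),  sqrt (17 ), 74/13 , 15 , 20.97,45,28 * sqrt ( 7 ) ]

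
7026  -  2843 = 4183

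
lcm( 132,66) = 132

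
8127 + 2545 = 10672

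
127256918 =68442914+58814004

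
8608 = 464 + 8144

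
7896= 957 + 6939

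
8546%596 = 202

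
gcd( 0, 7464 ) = 7464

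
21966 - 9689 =12277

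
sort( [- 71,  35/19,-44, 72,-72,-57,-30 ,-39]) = [ - 72, - 71, - 57,-44,-39 ,-30,35/19,72]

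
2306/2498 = 1153/1249 = 0.92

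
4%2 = 0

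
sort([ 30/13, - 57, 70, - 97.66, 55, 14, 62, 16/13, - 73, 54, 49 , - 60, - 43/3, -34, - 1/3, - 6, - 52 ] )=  [ - 97.66, - 73  ,  -  60, - 57, - 52, - 34, - 43/3, - 6, - 1/3,  16/13, 30/13, 14, 49, 54 , 55, 62 , 70] 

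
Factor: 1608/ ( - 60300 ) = - 2^1*3^(- 1)*5^(-2 )  =  - 2/75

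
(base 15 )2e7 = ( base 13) 3c4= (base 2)1010011011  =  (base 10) 667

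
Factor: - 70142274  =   - 2^1*3^4*31^1*13967^1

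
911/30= 30 + 11/30 =30.37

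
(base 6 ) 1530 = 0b110011110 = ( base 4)12132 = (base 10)414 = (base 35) bt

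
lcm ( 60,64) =960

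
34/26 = 1 + 4/13=1.31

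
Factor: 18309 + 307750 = 326059= 19^1* 131^2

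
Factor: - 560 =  - 2^4*5^1*7^1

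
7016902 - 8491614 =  - 1474712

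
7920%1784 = 784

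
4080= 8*510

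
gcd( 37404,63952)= 4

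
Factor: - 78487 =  - 78487^1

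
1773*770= 1365210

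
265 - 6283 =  -6018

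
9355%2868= 751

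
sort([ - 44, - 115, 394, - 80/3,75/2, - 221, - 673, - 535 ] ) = [ - 673, - 535,  -  221, - 115, - 44, - 80/3, 75/2, 394 ]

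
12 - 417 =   -  405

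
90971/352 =90971/352= 258.44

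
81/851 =81/851= 0.10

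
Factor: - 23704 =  - 2^3 * 2963^1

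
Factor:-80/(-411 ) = 2^4*3^(  -  1)*5^1 * 137^( - 1)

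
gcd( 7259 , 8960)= 7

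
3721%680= 321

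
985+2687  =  3672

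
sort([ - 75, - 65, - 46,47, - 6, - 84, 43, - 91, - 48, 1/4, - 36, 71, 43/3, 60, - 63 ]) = [ - 91, - 84,-75, - 65, - 63, - 48,-46, - 36, - 6 , 1/4,43/3, 43,47, 60,71 ] 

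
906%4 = 2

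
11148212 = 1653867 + 9494345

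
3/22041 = 1/7347 = 0.00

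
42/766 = 21/383=   0.05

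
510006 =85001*6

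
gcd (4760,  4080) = 680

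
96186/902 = 1173/11= 106.64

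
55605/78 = 18535/26 = 712.88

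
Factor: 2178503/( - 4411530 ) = -2^( - 1 ) * 3^( - 3 )*5^( - 1 )*1031^1*2113^1*16339^( - 1)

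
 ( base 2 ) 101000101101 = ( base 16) A2D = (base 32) 2HD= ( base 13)1255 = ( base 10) 2605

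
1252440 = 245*5112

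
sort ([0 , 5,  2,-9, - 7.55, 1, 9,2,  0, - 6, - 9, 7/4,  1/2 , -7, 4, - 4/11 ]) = [ - 9, - 9,  -  7.55,  -  7, - 6,  -  4/11, 0,0,  1/2, 1, 7/4, 2, 2, 4, 5, 9] 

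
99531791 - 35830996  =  63700795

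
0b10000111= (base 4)2013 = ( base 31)4B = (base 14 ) 99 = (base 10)135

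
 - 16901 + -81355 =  - 98256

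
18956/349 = 54+110/349 = 54.32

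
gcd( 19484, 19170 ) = 2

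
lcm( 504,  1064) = 9576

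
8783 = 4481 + 4302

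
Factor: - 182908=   -  2^2*11^1*4157^1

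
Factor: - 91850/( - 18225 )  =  3674/729 = 2^1*3^( - 6)*11^1*167^1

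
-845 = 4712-5557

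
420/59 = 7 + 7/59 = 7.12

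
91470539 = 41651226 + 49819313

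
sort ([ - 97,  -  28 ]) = [ - 97 , - 28 ] 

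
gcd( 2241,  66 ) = 3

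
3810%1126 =432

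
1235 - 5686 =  - 4451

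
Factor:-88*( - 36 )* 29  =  91872 = 2^5*3^2 *11^1*29^1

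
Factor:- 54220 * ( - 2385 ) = 129314700 = 2^2*3^2* 5^2 * 53^1*2711^1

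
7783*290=2257070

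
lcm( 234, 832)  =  7488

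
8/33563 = 8/33563 = 0.00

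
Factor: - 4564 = - 2^2*7^1  *  163^1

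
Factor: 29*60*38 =2^3* 3^1 * 5^1*19^1*29^1  =  66120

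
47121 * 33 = 1554993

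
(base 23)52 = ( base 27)49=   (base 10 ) 117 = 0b1110101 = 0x75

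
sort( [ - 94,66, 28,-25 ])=[  -  94, - 25,28 , 66]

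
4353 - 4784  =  -431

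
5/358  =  5/358 = 0.01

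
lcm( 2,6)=6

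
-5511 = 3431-8942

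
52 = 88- 36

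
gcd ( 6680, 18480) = 40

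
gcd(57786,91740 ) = 6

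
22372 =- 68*( - 329 )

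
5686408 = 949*5992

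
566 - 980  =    -  414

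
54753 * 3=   164259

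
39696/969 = 40+312/323 = 40.97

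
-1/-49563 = 1/49563 = 0.00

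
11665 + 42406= 54071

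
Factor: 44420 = 2^2 * 5^1*2221^1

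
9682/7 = 9682/7 = 1383.14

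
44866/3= 14955 + 1/3 = 14955.33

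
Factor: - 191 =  - 191^1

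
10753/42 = 256 + 1/42 = 256.02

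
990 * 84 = 83160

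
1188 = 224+964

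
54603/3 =18201 =18201.00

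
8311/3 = 8311/3 = 2770.33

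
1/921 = 1/921= 0.00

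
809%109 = 46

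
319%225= 94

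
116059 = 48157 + 67902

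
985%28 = 5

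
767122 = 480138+286984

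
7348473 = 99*74227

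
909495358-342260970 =567234388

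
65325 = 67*975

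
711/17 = 41 + 14/17   =  41.82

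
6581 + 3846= 10427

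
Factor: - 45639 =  - 3^2*11^1*461^1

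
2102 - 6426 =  - 4324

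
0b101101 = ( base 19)27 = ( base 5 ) 140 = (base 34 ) 1b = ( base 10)45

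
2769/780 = 3 + 11/20   =  3.55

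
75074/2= 37537 =37537.00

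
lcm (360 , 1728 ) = 8640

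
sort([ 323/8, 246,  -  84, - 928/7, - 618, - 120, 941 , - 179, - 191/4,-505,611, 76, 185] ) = [ - 618, - 505,  -  179, - 928/7,-120, - 84, - 191/4, 323/8, 76,185, 246,  611, 941 ] 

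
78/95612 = 39/47806 = 0.00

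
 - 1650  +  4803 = 3153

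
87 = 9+78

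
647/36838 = 647/36838=0.02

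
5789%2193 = 1403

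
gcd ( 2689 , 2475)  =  1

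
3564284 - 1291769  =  2272515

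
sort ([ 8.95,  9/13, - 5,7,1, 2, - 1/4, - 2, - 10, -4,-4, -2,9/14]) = [-10, - 5, - 4,  -  4, - 2 , - 2,  -  1/4,9/14,9/13,1 , 2,7,8.95]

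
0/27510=0  =  0.00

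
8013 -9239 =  - 1226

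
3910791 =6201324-2290533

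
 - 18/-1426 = 9/713 = 0.01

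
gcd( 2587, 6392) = 1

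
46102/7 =6586 = 6586.00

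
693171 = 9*77019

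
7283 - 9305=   - 2022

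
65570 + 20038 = 85608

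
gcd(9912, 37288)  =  472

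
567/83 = 6+69/83  =  6.83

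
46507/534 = 46507/534 = 87.09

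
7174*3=21522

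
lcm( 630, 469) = 42210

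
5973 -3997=1976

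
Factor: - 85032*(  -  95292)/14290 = 2^4*3^4 * 5^( - 1)*1181^1*1429^ ( -1 ) * 2647^1 = 4051434672/7145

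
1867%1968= 1867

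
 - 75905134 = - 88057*862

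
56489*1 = 56489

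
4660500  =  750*6214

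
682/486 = 341/243 = 1.40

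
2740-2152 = 588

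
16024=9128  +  6896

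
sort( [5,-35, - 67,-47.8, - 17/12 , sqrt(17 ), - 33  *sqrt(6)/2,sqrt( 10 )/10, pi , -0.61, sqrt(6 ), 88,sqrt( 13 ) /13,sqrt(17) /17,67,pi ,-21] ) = [ -67, - 47.8, - 33*sqrt(6)/2, - 35,-21, - 17/12,-0.61 , sqrt( 17)/17, sqrt ( 13)/13, sqrt( 10) /10,  sqrt(6 ), pi , pi,sqrt( 17),5,67, 88]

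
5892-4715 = 1177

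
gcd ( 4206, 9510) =6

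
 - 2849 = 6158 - 9007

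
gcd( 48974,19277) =521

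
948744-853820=94924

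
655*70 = 45850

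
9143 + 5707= 14850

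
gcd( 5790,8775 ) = 15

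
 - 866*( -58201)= 50402066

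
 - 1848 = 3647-5495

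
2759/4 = 2759/4= 689.75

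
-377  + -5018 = -5395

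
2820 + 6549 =9369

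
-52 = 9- 61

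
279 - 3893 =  - 3614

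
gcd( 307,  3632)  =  1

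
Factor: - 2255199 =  - 3^1 * 223^1*3371^1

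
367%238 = 129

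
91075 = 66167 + 24908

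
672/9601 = 672/9601 = 0.07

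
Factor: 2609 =2609^1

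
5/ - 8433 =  - 1 + 8428/8433  =  - 0.00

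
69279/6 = 11546 + 1/2  =  11546.50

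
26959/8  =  26959/8=3369.88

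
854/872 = 427/436 = 0.98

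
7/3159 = 7/3159 = 0.00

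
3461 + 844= 4305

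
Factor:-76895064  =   - 2^3 *3^2*1067987^1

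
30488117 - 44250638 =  -13762521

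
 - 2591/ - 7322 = 2591/7322 = 0.35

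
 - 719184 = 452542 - 1171726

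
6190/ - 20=-310 + 1/2 = -309.50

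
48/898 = 24/449 = 0.05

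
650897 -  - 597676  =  1248573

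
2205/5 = 441 = 441.00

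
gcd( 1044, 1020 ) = 12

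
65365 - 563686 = - 498321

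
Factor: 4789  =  4789^1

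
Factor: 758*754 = 571532 = 2^2*13^1*29^1 * 379^1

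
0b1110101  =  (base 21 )5c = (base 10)117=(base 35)3c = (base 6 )313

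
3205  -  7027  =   - 3822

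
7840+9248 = 17088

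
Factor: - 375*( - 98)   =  2^1*3^1*5^3*7^2= 36750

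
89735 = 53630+36105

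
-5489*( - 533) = 2925637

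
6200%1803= 791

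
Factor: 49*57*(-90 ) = -251370 = -2^1*3^3*5^1* 7^2*19^1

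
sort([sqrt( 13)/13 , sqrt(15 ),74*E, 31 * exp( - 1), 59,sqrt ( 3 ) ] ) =[ sqrt( 13 ) /13,sqrt( 3), sqrt( 15),31 * exp(-1),59,74*E] 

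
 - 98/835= - 1+ 737/835 =-0.12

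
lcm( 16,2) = 16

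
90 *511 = 45990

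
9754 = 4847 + 4907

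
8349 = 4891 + 3458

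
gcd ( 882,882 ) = 882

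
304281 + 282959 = 587240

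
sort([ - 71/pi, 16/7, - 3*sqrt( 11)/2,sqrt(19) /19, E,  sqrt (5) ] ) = [ - 71/pi, -3 *sqrt( 11)/2, sqrt( 19)/19,sqrt(5),16/7, E ] 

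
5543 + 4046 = 9589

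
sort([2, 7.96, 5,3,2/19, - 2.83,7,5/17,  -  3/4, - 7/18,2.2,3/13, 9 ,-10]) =[ - 10,  -  2.83, - 3/4,-7/18, 2/19,  3/13,5/17, 2,2.2,  3, 5,7 , 7.96,9]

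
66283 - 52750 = 13533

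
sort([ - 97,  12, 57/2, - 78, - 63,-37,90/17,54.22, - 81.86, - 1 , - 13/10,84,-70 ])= [ -97,-81.86, - 78, - 70,-63, - 37,-13/10, - 1, 90/17, 12,57/2,54.22,84] 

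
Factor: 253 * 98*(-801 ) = - 19859994 = - 2^1*3^2*7^2*11^1  *23^1 * 89^1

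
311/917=311/917   =  0.34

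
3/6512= 3/6512 = 0.00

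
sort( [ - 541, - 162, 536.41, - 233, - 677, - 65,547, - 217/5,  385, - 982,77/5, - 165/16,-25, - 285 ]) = [ - 982, - 677, - 541 , - 285,-233, - 162, - 65, - 217/5, - 25, - 165/16, 77/5, 385,536.41,547]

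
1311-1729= -418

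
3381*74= 250194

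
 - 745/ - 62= 12 + 1/62 = 12.02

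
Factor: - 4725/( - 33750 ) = 2^( - 1)*5^( - 2)*7^1 =7/50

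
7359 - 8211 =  - 852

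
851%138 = 23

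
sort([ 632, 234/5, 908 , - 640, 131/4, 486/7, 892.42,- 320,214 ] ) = [-640, - 320,131/4,234/5, 486/7,214, 632, 892.42, 908 ]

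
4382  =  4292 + 90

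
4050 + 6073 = 10123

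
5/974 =5/974 = 0.01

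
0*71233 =0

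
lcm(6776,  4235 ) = 33880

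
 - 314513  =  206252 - 520765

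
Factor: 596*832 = 2^8*13^1*149^1 = 495872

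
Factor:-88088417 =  - 151^1 * 583367^1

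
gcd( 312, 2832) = 24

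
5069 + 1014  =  6083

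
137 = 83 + 54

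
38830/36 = 1078 + 11/18 = 1078.61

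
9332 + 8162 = 17494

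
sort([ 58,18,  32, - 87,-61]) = [ - 87,-61,  18 , 32,58 ] 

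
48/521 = 48/521 = 0.09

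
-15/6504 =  - 1+2163/2168= - 0.00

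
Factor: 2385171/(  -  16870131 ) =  - 265019/1874459 =-31^1*67^ ( - 1 )*83^1*101^( - 1 ) * 103^1 * 277^(-1) 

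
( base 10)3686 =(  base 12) 2172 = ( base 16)E66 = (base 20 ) 946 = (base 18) B6E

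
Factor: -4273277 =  - 71^1*139^1*433^1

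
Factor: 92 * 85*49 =2^2*5^1*7^2 * 17^1 * 23^1 = 383180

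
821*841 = 690461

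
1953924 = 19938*98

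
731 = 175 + 556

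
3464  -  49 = 3415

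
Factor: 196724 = 2^2*11^1 * 17^1*263^1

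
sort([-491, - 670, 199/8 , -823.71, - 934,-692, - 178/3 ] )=[ - 934, - 823.71 ,-692,-670,-491, - 178/3,199/8]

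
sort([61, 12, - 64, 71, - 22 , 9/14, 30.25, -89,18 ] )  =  [  -  89, -64, - 22, 9/14, 12,  18 , 30.25, 61,71]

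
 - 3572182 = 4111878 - 7684060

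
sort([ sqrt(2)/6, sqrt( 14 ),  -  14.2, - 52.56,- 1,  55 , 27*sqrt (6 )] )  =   [ - 52.56 , - 14.2, - 1,sqrt(2 )/6,sqrt( 14), 55, 27*sqrt( 6 )]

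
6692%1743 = 1463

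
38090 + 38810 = 76900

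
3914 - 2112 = 1802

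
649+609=1258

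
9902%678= 410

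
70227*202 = 14185854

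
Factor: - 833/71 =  - 7^2 * 17^1*71^ ( - 1)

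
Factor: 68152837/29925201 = 3^(  -  1 )*9975067^(-1 )  *68152837^1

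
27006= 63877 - 36871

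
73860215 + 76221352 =150081567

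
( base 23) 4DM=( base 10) 2437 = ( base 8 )4605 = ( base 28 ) 331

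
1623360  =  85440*19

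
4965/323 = 4965/323 = 15.37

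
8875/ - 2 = -4438+1/2 =- 4437.50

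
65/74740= 13/14948 = 0.00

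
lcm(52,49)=2548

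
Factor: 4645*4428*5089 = 104670857340 = 2^2*3^3*5^1 * 7^1 * 41^1*727^1*929^1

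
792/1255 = 792/1255 = 0.63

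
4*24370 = 97480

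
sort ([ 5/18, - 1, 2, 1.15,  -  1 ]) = [ - 1,-1,5/18,1.15, 2]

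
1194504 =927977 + 266527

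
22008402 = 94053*234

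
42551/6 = 42551/6 = 7091.83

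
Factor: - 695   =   - 5^1 *139^1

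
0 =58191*0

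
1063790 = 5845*182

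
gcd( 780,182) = 26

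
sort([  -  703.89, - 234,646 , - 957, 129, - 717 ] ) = [  -  957, - 717,-703.89, - 234,129, 646 ]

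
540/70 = 7 + 5/7 = 7.71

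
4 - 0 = 4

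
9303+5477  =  14780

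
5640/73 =77 +19/73 = 77.26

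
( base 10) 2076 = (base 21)4ei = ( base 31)24u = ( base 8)4034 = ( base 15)936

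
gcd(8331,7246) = 1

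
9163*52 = 476476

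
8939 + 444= 9383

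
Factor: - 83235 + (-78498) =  - 161733 = - 3^1*11^1* 13^2*29^1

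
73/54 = 1 + 19/54 = 1.35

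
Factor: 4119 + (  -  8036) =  - 3917 = - 3917^1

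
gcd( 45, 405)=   45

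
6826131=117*58343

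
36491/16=36491/16 = 2280.69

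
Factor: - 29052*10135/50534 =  - 2^1*3^3*5^1*11^( - 1)*269^1 * 2027^1* 2297^(-1) = - 147221010/25267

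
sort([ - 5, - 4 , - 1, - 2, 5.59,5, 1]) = [ - 5,- 4,  -  2, - 1, 1, 5,5.59]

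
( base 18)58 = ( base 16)62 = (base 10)98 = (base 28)3E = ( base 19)53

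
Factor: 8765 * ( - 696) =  - 6100440 = -2^3*3^1 *5^1*29^1 * 1753^1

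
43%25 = 18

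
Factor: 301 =7^1 * 43^1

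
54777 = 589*93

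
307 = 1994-1687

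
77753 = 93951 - 16198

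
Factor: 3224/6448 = 2^( - 1 )=1/2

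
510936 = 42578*12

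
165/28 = 5+ 25/28 = 5.89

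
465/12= 155/4 = 38.75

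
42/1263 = 14/421 = 0.03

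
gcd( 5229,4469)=1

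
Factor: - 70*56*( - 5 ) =19600 = 2^4*5^2 * 7^2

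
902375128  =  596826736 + 305548392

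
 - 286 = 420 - 706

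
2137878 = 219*9762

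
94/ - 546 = -47/273 = -  0.17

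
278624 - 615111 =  - 336487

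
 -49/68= -49/68 = -  0.72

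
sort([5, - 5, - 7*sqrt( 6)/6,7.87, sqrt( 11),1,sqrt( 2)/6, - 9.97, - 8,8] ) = [- 9.97 ,  -  8 , - 5,-7 * sqrt ( 6) /6, sqrt( 2 ) /6 , 1,  sqrt( 11 ),5, 7.87  ,  8]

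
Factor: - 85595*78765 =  - 6741890175=-3^1*5^2 * 17^1*19^1*53^1 * 59^1 * 89^1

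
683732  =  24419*28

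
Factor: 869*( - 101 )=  - 11^1*79^1*101^1 = - 87769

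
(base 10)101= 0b1100101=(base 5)401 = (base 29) 3E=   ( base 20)51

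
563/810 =563/810 = 0.70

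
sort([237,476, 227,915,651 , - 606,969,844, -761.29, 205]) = [-761.29, - 606,205  ,  227,237 , 476, 651, 844, 915,969 ]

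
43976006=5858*7507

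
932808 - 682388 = 250420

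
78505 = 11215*7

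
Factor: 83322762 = 2^1*3^1*13887127^1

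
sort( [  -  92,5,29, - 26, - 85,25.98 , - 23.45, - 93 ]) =[ - 93, - 92, - 85, - 26 , - 23.45,5 , 25.98 , 29 ]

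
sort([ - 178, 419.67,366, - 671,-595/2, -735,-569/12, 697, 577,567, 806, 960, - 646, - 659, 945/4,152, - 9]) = [ - 735,  -  671, - 659 ,-646, - 595/2, - 178, - 569/12,  -  9,152,945/4,366,419.67,567, 577  ,  697,806,960]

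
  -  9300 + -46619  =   - 55919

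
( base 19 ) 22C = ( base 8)1404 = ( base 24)184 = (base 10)772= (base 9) 1047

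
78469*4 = 313876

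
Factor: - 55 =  - 5^1*11^1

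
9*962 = 8658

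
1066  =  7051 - 5985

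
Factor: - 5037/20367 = -23/93 = - 3^( - 1 )*23^1*31^( - 1)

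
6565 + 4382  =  10947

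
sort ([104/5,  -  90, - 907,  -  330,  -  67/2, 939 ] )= [-907, - 330, - 90, - 67/2,104/5, 939 ]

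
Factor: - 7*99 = -3^2*7^1*11^1 = - 693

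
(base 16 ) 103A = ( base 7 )15053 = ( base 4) 1000322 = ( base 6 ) 31122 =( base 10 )4154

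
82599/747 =110+ 143/249 = 110.57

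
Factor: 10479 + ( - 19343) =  - 8864 = - 2^5*277^1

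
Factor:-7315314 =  - 2^1*3^1*241^1*5059^1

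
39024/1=39024 =39024.00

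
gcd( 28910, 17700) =590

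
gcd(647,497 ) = 1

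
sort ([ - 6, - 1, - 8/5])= [ - 6, - 8/5,- 1] 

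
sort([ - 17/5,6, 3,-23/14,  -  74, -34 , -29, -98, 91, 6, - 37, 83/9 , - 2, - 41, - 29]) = [ - 98, - 74, - 41, - 37, - 34, - 29,-29,  -  17/5,-2,-23/14,  3,6  ,  6,83/9,  91]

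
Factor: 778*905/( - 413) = - 704090/413 = -2^1*5^1*7^ (-1)*59^( -1 )*181^1*389^1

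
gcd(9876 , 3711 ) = 3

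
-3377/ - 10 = 337 + 7/10 = 337.70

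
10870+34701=45571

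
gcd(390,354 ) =6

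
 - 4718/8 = - 2359/4 = -589.75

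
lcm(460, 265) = 24380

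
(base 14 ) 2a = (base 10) 38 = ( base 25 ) 1d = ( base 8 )46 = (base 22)1g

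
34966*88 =3077008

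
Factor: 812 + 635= 1447^1 = 1447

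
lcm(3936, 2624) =7872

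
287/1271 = 7/31 = 0.23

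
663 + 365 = 1028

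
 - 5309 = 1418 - 6727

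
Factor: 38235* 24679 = 943601565 = 3^1*5^1*23^1*29^1 * 37^1*2549^1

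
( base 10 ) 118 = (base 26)4e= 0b1110110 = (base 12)9a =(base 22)58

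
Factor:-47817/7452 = - 77/12 = -2^(- 2 )*3^( - 1 )*  7^1*11^1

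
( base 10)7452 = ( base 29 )8OS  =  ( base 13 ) 3513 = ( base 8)16434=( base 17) 18d6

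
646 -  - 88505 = 89151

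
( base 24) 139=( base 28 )ND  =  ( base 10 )657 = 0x291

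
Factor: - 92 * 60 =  - 2^4*3^1*5^1 * 23^1=- 5520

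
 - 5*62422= -312110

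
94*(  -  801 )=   - 75294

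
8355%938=851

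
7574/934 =8 + 51/467 = 8.11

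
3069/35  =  3069/35 = 87.69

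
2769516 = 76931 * 36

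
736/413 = 1+ 323/413= 1.78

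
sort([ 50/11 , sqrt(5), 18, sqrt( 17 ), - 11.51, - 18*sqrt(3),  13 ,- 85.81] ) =[ - 85.81, - 18*sqrt( 3), -11.51, sqrt(5),  sqrt(17 ),  50/11,13, 18 ] 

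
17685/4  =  17685/4 = 4421.25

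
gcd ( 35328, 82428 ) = 12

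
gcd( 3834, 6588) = 54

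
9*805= 7245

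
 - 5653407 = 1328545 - 6981952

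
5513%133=60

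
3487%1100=187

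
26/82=13/41 = 0.32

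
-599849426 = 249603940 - 849453366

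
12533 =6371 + 6162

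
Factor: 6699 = 3^1 *7^1*11^1*29^1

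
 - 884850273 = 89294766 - 974145039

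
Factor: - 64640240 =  - 2^4*5^1*7^1*115429^1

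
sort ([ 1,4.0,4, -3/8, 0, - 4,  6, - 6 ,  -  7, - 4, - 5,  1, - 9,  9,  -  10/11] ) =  [-9,-7,  -  6, -5,  -  4, - 4,-10/11, - 3/8, 0, 1, 1 , 4.0, 4, 6,9] 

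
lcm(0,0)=0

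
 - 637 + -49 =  - 686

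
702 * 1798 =1262196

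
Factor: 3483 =3^4*43^1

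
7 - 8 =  - 1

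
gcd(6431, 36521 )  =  59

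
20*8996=179920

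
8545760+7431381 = 15977141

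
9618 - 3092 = 6526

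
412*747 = 307764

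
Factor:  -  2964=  - 2^2*3^1  *  13^1*19^1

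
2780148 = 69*40292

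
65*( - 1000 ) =-65000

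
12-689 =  -677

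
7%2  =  1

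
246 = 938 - 692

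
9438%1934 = 1702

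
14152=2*7076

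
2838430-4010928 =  - 1172498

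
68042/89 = 764 + 46/89 = 764.52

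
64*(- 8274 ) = -529536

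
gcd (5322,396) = 6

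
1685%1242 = 443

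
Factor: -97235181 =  - 3^3 * 199^1*18097^1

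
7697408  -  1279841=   6417567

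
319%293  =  26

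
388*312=121056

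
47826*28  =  1339128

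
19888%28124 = 19888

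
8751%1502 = 1241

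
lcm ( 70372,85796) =6263108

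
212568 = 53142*4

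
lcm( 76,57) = 228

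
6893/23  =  6893/23 = 299.70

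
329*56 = 18424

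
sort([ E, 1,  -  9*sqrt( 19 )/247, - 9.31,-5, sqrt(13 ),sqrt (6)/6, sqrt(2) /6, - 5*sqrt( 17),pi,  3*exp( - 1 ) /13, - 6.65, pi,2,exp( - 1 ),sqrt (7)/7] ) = [ - 5*sqrt(17 ), - 9.31 ,  -  6.65 , -5, -9*sqrt(19 )/247,3*exp( - 1)/13, sqrt(2)/6,exp( - 1 ),sqrt( 7 )/7,sqrt( 6 )/6 , 1,2, E,pi, pi, sqrt(13 )]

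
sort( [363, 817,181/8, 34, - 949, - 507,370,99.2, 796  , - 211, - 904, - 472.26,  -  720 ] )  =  [ - 949,-904, - 720, - 507, - 472.26 , - 211,181/8,34, 99.2, 363, 370, 796, 817 ] 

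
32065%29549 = 2516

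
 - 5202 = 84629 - 89831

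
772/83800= 193/20950 = 0.01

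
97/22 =97/22 = 4.41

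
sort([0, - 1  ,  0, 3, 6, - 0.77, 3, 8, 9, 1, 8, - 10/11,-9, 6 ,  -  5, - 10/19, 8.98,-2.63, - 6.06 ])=[  -  9,-6.06,  -  5, - 2.63, - 1, - 10/11, - 0.77, - 10/19, 0, 0,  1,3, 3, 6, 6,8,  8, 8.98, 9]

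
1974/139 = 1974/139 = 14.20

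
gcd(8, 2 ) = 2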